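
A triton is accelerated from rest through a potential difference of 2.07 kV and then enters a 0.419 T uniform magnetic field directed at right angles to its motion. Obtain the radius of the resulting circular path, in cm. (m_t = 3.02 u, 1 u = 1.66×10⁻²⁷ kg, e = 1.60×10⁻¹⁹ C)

The kinetic energy gained is K = qV = (1×1.60×10^-19)(2070) = 3.31×10^-16 J.
v = √(2K/m) = 3.63×10^5 m/s.
r = mv/(qB) = (5.01×10^-27)(3.63×10^5) / [(1×1.60×10^-19)(0.419)] = 0.0272 m.

r ≈ 2.72 cm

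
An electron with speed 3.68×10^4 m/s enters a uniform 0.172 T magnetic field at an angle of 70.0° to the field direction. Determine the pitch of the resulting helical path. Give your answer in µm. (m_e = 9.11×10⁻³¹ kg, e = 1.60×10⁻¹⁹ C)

pitch ≈ 2.62 µm

The velocity component along B is v∥ = v cos70.0° = 1.26×10^4 m/s.
The cyclotron period T = 2πm/(qB) = 2.08×10^-10 s is set by m, q, B alone.
Pitch = v∥·T = (1.26×10^4)(2.08×10^-10) = 2.62×10^-6 m.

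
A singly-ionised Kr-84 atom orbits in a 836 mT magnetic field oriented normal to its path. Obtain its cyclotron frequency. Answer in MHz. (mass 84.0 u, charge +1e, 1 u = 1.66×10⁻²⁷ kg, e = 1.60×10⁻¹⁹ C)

f = qB/(2πm) = (1×1.60×10^-19)(0.836) / [2π(1.39×10^-25)] = 1.53×10^5 Hz.

f ≈ 0.153 MHz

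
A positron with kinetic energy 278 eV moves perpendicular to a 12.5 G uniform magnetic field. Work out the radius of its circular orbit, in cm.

Convert the energy: K = 278 eV = 4.45×10^-17 J.
v = √(2K/m) = √(2·4.45×10^-17/9.11×10^-31) = 9.88×10^6 m/s.
r = mv/(qB) = (9.11×10^-31)(9.88×10^6) / [(1×1.60×10^-19)(1.25×10^-3)] = 0.0450 m.

r ≈ 4.50 cm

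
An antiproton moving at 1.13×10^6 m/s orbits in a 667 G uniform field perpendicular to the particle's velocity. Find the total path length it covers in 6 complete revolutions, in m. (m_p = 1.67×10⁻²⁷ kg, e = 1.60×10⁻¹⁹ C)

r = mv/(qB) = 0.177 m, so one revolution covers 2πr = 1.11 m.
In 6 revolutions: L = 6·2πr = 6.67 m.

L ≈ 6.67 m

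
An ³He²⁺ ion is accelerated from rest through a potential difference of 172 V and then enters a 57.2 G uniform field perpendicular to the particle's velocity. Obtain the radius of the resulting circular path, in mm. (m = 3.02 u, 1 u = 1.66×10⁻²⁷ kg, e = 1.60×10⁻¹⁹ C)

r ≈ 406 mm

The kinetic energy gained is K = qV = (2×1.60×10^-19)(172) = 5.50×10^-17 J.
v = √(2K/m) = 1.48×10^5 m/s.
r = mv/(qB) = (5.01×10^-27)(1.48×10^5) / [(2×1.60×10^-19)(5.72×10^-3)] = 0.406 m.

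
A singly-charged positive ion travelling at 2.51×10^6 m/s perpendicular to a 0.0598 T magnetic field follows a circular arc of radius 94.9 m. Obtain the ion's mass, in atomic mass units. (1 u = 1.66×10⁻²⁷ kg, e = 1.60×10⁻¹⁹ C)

qvB = mv²/r ⇒ m = qBr/v.
m = (1×1.60×10^-19)(0.0598)(94.9) / (2.51×10^6) = 3.62×10^-25 kg = 218 u.

m ≈ 218 u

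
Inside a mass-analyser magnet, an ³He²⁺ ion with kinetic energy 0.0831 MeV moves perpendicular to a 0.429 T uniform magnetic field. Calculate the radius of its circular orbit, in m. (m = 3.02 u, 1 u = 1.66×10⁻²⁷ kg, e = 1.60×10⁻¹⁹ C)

r ≈ 0.0841 m

Convert the energy: K = 0.0831 MeV = 1.33×10^-14 J.
v = √(2K/m) = √(2·1.33×10^-14/5.01×10^-27) = 2.30×10^6 m/s.
r = mv/(qB) = (5.01×10^-27)(2.30×10^6) / [(2×1.60×10^-19)(0.429)] = 0.0841 m.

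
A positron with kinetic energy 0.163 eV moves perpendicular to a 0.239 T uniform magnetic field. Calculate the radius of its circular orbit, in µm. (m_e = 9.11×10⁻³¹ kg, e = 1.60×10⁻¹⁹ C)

r ≈ 5.70 µm

Convert the energy: K = 0.163 eV = 2.61×10^-20 J.
v = √(2K/m) = √(2·2.61×10^-20/9.11×10^-31) = 2.39×10^5 m/s.
r = mv/(qB) = (9.11×10^-31)(2.39×10^5) / [(1×1.60×10^-19)(0.239)] = 5.70×10^-6 m.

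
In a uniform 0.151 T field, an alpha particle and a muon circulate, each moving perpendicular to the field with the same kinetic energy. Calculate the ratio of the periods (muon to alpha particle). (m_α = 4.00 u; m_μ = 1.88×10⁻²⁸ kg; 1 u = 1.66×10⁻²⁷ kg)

T = 2πm/(qB) is independent of speed, so T₂/T₁ = (m₂/q₂)/(m₁/q₁).
T_{muon}/T_{alpha particle} = (1.88×10^-28/1e) / (6.64×10^-27/2e) = 0.0566.

ratio ≈ 0.0566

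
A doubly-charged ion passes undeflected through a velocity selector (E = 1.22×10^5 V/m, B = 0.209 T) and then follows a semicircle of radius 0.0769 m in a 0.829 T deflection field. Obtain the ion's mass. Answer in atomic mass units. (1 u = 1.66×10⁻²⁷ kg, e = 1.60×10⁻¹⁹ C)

v = E/B₁ = 5.84×10^5 m/s.
From r = mv/(qB₂), m = qB₂r/v = (2×1.60×10^-19)(0.829)(0.0769) / (5.84×10^5) = 3.49×10^-26 kg.
In atomic mass units: m = 3.49×10^-26 / 1.66×10^-27 = 21.1 u.

m ≈ 21.1 u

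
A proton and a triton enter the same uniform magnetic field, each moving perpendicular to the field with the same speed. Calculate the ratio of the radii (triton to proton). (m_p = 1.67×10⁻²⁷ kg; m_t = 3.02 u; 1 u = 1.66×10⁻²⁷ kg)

r = mv/(qB) ⇒ at equal v, r ∝ m/q.
r_{triton}/r_{proton} = 3.00.

ratio ≈ 3.00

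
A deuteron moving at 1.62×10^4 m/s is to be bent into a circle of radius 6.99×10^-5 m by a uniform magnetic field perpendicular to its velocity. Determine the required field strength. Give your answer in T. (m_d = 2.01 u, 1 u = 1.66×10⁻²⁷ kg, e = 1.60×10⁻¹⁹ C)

B ≈ 4.83 T

qvB = mv²/r gives B = mv/(qr).
B = (3.34×10^-27)(1.62×10^4) / [(1×1.60×10^-19)(6.99×10^-5)] = 4.83 T.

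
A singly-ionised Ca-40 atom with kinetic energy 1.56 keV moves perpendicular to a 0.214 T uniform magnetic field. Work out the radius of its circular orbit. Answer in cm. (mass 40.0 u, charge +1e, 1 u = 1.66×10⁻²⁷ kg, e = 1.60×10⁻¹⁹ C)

r ≈ 16.8 cm

Convert the energy: K = 1.56 keV = 2.50×10^-16 J.
v = √(2K/m) = √(2·2.50×10^-16/6.64×10^-26) = 8.67×10^4 m/s.
r = mv/(qB) = (6.64×10^-26)(8.67×10^4) / [(1×1.60×10^-19)(0.214)] = 0.168 m.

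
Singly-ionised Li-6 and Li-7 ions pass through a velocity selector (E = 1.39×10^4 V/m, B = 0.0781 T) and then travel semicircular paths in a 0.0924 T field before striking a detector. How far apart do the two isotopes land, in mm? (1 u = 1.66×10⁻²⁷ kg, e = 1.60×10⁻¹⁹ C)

Δd ≈ 40.0 mm

Both emerge at v = E/B₁ = 1.78×10^5 m/s.
r = mv/(qB₂), so r₁ = 0.1199 m and r₂ = 0.1399 m, giving Δr = 0.0200 m.
After a semicircle each ion lands a diameter 2r from the entry slit, so the separation is 2Δr = 0.0400 m.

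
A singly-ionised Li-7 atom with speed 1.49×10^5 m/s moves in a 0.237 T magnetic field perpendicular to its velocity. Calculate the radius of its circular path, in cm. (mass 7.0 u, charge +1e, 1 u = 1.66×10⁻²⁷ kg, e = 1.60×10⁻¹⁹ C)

The magnetic force provides the centripetal force: qvB = mv²/r, so r = mv/(qB).
r = (1.16×10^-26 kg)(1.49×10^5 m/s) / [(1×1.60×10^-19 C)(0.237 T)] = 0.0457 m.

r ≈ 4.57 cm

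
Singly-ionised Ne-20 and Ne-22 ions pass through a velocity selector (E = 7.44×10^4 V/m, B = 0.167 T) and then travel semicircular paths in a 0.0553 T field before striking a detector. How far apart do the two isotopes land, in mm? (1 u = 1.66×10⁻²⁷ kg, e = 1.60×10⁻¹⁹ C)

Both emerge at v = E/B₁ = 4.46×10^5 m/s.
r = mv/(qB₂), so r₁ = 1.672 m and r₂ = 1.839 m, giving Δr = 0.167 m.
After a semicircle each ion lands a diameter 2r from the entry slit, so the separation is 2Δr = 0.334 m.

Δd ≈ 334 mm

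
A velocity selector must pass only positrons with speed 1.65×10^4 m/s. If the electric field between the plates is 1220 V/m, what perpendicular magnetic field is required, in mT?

qE = qvB ⇒ B = E/v = (1220) / (1.65×10^4) = 0.0739 T.

B ≈ 73.9 mT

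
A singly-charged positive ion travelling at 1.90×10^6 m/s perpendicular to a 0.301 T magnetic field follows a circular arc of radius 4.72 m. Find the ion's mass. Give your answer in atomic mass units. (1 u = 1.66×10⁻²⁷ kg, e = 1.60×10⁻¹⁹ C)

qvB = mv²/r ⇒ m = qBr/v.
m = (1×1.60×10^-19)(0.301)(4.72) / (1.90×10^6) = 1.20×10^-25 kg = 72.1 u.

m ≈ 72.1 u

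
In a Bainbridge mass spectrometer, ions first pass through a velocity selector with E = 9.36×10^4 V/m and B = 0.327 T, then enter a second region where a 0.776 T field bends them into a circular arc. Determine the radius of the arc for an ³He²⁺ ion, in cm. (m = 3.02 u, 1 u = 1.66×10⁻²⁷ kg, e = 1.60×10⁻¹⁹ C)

r ≈ 0.578 cm

The selector passes v = E/B = 9.36×10^4/0.327 = 2.86×10^5 m/s.
In the deflection region, r = mv/(qB₂) = (5.01×10^-27)(2.86×10^5) / [(2×1.60×10^-19)(0.776)] = 5.78×10^-3 m.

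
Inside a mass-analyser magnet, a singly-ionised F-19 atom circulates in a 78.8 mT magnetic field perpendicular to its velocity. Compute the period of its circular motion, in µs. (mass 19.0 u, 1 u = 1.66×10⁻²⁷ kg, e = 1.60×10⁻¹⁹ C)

T ≈ 15.7 µs

The cyclotron period is independent of speed: T = 2πm/(qB).
T = 2π(3.15×10^-26) / [(1×1.60×10^-19)(0.0788)] = 1.57×10^-5 s.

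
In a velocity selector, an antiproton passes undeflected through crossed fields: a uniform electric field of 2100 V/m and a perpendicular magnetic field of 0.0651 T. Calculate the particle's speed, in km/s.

v ≈ 32.3 km/s

For zero net force, qE = qvB, so v = E/B.
v = (2100) / (0.0651) = 3.23×10^4 m/s.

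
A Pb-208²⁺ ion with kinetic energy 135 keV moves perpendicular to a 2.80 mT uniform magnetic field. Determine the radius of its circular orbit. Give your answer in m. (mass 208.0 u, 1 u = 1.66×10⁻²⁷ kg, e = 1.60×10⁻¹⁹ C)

Convert the energy: K = 135 keV = 2.16×10^-14 J.
v = √(2K/m) = √(2·2.16×10^-14/3.45×10^-25) = 3.54×10^5 m/s.
r = mv/(qB) = (3.45×10^-25)(3.54×10^5) / [(2×1.60×10^-19)(2.80×10^-3)] = 136 m.

r ≈ 136 m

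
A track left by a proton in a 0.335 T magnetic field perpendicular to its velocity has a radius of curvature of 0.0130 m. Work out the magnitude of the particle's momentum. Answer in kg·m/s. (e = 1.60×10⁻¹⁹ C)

Since qvB = mv²/r, the momentum p = mv = qBr.
p = (1×1.60×10^-19)(0.335)(0.0130) = 6.97×10^-22 kg·m/s.

p ≈ 6.97×10^-22 kg·m/s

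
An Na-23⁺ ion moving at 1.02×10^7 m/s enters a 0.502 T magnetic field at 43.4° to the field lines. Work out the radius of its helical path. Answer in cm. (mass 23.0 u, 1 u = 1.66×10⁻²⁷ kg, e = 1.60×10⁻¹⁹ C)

r ≈ 333 cm

Only the perpendicular component v⊥ = v sin43.4° = 7.01×10^6 m/s is bent by the field.
r = m v⊥ /(qB) = (3.82×10^-26)(7.01×10^6) / [(1×1.60×10^-19)(0.502)] = 3.33 m.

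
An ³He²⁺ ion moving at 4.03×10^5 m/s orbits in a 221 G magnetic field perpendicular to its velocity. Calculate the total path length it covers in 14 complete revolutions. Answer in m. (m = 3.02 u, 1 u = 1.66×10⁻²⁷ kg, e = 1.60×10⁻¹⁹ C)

L ≈ 25.1 m

r = mv/(qB) = 0.286 m, so one revolution covers 2πr = 1.79 m.
In 14 revolutions: L = 14·2πr = 25.1 m.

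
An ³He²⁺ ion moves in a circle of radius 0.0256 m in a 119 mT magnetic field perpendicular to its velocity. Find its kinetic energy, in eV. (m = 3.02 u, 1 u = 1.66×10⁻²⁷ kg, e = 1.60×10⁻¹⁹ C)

v = qBr/m = (2×1.60×10^-19)(0.119)(0.0256) / (5.01×10^-27) = 1.94×10^5 m/s.
K = ½mv² = 0.5·(5.01×10^-27)·(1.94×10^5)² = 9.48×10^-17 J = 592 eV.

K ≈ 592 eV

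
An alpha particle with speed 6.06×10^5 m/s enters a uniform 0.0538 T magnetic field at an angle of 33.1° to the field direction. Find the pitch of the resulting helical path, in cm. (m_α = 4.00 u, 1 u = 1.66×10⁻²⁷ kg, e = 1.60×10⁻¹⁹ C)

The velocity component along B is v∥ = v cos33.1° = 5.08×10^5 m/s.
The cyclotron period T = 2πm/(qB) = 2.42×10^-6 s is set by m, q, B alone.
Pitch = v∥·T = (5.08×10^5)(2.42×10^-6) = 1.23 m.

pitch ≈ 123 cm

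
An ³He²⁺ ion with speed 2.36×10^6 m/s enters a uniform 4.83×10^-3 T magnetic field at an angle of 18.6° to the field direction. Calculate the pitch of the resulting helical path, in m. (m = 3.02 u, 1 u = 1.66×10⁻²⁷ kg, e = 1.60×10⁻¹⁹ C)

pitch ≈ 45.6 m

The velocity component along B is v∥ = v cos18.6° = 2.24×10^6 m/s.
The cyclotron period T = 2πm/(qB) = 2.04×10^-5 s is set by m, q, B alone.
Pitch = v∥·T = (2.24×10^6)(2.04×10^-5) = 45.6 m.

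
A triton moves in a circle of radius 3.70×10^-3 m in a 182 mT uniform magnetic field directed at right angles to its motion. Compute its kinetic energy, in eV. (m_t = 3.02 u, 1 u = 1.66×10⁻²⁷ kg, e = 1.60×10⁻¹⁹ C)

K ≈ 7.24 eV

v = qBr/m = (1×1.60×10^-19)(0.182)(3.70×10^-3) / (5.01×10^-27) = 2.15×10^4 m/s.
K = ½mv² = 0.5·(5.01×10^-27)·(2.15×10^4)² = 1.16×10^-18 J = 7.24 eV.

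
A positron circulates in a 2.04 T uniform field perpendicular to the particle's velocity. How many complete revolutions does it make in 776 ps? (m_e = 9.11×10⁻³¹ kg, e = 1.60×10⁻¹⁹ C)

N = 44

T = 2πm/(qB) = 2π(9.11×10^-31) / [(1×1.60×10^-19)(2.04)] = 1.7537×10^-11 s.
N = t/T = 7.76×10^-10 / 1.7537×10^-11 ≈ 44.25, so 44 complete revolutions.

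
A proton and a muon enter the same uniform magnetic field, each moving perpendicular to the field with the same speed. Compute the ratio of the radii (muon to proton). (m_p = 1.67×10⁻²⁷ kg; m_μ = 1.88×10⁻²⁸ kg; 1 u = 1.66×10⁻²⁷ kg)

r = mv/(qB) ⇒ at equal v, r ∝ m/q.
r_{muon}/r_{proton} = 0.113.

ratio ≈ 0.113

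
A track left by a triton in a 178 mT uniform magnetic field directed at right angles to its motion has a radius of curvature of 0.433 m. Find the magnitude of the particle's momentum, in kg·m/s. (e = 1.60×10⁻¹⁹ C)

p ≈ 1.23×10^-20 kg·m/s

Since qvB = mv²/r, the momentum p = mv = qBr.
p = (1×1.60×10^-19)(0.178)(0.433) = 1.23×10^-20 kg·m/s.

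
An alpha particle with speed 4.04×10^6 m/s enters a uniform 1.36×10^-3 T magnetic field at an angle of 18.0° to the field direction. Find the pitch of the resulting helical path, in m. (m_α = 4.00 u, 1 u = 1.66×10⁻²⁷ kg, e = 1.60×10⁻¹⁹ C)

pitch ≈ 368 m

The velocity component along B is v∥ = v cos18.0° = 3.84×10^6 m/s.
The cyclotron period T = 2πm/(qB) = 9.59×10^-5 s is set by m, q, B alone.
Pitch = v∥·T = (3.84×10^6)(9.59×10^-5) = 368 m.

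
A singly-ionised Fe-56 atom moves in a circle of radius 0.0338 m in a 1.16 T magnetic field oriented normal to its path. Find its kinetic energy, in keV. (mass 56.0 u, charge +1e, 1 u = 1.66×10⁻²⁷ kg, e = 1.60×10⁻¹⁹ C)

K ≈ 1.32 keV

v = qBr/m = (1×1.60×10^-19)(1.16)(0.0338) / (9.30×10^-26) = 6.75×10^4 m/s.
K = ½mv² = 0.5·(9.30×10^-26)·(6.75×10^4)² = 2.12×10^-16 J = 1.32 keV.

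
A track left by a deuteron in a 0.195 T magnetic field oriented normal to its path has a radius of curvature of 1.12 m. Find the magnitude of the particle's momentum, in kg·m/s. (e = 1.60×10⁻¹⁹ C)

p ≈ 3.49×10^-20 kg·m/s

Since qvB = mv²/r, the momentum p = mv = qBr.
p = (1×1.60×10^-19)(0.195)(1.12) = 3.49×10^-20 kg·m/s.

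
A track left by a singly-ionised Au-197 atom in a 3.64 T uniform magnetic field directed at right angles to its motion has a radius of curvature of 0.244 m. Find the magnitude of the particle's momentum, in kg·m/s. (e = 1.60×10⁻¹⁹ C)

Since qvB = mv²/r, the momentum p = mv = qBr.
p = (1×1.60×10^-19)(3.64)(0.244) = 1.42×10^-19 kg·m/s.

p ≈ 1.42×10^-19 kg·m/s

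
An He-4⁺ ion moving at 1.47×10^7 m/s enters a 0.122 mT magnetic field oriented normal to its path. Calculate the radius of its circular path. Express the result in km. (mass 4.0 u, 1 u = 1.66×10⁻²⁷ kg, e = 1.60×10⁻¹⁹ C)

The magnetic force provides the centripetal force: qvB = mv²/r, so r = mv/(qB).
r = (6.64×10^-27 kg)(1.47×10^7 m/s) / [(1×1.60×10^-19 C)(1.22×10^-4 T)] = 5000 m.

r ≈ 5.00 km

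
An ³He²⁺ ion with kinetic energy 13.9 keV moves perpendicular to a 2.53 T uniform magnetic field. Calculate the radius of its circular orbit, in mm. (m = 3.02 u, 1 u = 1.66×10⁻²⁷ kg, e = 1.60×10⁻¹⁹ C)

Convert the energy: K = 13.9 keV = 2.22×10^-15 J.
v = √(2K/m) = √(2·2.22×10^-15/5.01×10^-27) = 9.42×10^5 m/s.
r = mv/(qB) = (5.01×10^-27)(9.42×10^5) / [(2×1.60×10^-19)(2.53)] = 5.83×10^-3 m.

r ≈ 5.83 mm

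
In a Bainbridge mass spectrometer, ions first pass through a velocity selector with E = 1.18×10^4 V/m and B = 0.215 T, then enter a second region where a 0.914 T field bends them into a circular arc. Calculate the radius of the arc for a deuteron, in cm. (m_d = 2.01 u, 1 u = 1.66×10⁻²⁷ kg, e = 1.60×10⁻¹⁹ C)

r ≈ 0.125 cm

The selector passes v = E/B = 1.18×10^4/0.215 = 5.49×10^4 m/s.
In the deflection region, r = mv/(qB₂) = (3.34×10^-27)(5.49×10^4) / [(1×1.60×10^-19)(0.914)] = 1.25×10^-3 m.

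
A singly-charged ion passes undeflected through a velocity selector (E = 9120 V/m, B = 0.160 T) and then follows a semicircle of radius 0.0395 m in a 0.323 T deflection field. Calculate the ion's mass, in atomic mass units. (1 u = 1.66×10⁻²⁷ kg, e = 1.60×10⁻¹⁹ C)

m ≈ 21.6 u

v = E/B₁ = 5.70×10^4 m/s.
From r = mv/(qB₂), m = qB₂r/v = (1×1.60×10^-19)(0.323)(0.0395) / (5.70×10^4) = 3.58×10^-26 kg.
In atomic mass units: m = 3.58×10^-26 / 1.66×10^-27 = 21.6 u.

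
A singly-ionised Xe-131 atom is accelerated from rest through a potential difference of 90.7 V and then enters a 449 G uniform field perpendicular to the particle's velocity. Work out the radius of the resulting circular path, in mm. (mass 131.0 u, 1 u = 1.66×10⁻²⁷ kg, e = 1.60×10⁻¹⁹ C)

r ≈ 350 mm

The kinetic energy gained is K = qV = (1×1.60×10^-19)(90.7) = 1.45×10^-17 J.
v = √(2K/m) = 1.16×10^4 m/s.
r = mv/(qB) = (2.17×10^-25)(1.16×10^4) / [(1×1.60×10^-19)(0.0449)] = 0.350 m.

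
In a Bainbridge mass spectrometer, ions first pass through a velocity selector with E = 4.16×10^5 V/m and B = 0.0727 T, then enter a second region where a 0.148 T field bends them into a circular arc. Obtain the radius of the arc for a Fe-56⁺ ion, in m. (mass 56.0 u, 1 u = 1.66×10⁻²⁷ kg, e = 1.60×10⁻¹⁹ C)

r ≈ 22.5 m

The selector passes v = E/B = 4.16×10^5/0.0727 = 5.72×10^6 m/s.
In the deflection region, r = mv/(qB₂) = (9.30×10^-26)(5.72×10^6) / [(1×1.60×10^-19)(0.148)] = 22.5 m.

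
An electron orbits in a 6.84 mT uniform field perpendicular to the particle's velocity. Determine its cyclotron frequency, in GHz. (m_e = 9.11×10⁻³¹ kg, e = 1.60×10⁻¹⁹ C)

f ≈ 0.191 GHz

f = qB/(2πm) = (1×1.60×10^-19)(6.84×10^-3) / [2π(9.11×10^-31)] = 1.91×10^8 Hz.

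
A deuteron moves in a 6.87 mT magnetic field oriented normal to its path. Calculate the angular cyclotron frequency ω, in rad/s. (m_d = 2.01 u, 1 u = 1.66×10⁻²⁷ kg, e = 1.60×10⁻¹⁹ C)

ω = qB/m = (1×1.60×10^-19)(6.87×10^-3) / (3.34×10^-27) = 3.29×10^5 rad/s.

ω ≈ 3.29×10^5 rad/s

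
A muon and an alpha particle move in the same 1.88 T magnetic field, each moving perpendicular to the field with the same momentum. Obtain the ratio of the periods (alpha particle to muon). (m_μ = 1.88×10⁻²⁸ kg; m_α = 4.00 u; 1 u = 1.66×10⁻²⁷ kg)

T = 2πm/(qB) is independent of speed, so T₂/T₁ = (m₂/q₂)/(m₁/q₁).
T_{alpha particle}/T_{muon} = (6.64×10^-27/2e) / (1.88×10^-28/1e) = 17.7.

ratio ≈ 17.7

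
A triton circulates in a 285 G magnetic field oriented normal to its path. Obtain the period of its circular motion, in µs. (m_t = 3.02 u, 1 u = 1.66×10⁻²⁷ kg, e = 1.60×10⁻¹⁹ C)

T ≈ 6.91 µs

The cyclotron period is independent of speed: T = 2πm/(qB).
T = 2π(5.01×10^-27) / [(1×1.60×10^-19)(0.0285)] = 6.91×10^-6 s.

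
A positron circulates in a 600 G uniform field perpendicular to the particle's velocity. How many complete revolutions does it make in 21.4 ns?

T = 2πm/(qB) = 2π(9.11×10^-31) / [(1×1.60×10^-19)(0.0600)] = 5.9625×10^-10 s.
N = t/T = 2.14×10^-8 / 5.9625×10^-10 ≈ 35.89, so 35 complete revolutions.

N = 35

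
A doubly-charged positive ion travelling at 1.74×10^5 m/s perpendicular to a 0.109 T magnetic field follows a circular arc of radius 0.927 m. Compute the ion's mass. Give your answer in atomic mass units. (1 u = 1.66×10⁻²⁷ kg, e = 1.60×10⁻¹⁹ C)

qvB = mv²/r ⇒ m = qBr/v.
m = (2×1.60×10^-19)(0.109)(0.927) / (1.74×10^5) = 1.86×10^-25 kg = 112 u.

m ≈ 112 u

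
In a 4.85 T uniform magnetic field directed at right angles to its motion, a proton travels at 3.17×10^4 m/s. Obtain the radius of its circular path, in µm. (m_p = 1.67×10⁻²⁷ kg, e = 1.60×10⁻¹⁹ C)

The magnetic force provides the centripetal force: qvB = mv²/r, so r = mv/(qB).
r = (1.67×10^-27 kg)(3.17×10^4 m/s) / [(1×1.60×10^-19 C)(4.85 T)] = 6.82×10^-5 m.

r ≈ 68.2 µm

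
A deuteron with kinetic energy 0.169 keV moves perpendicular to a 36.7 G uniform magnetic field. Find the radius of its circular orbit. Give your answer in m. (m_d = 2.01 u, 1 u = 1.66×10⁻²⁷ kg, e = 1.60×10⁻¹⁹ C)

Convert the energy: K = 0.169 keV = 2.70×10^-17 J.
v = √(2K/m) = √(2·2.70×10^-17/3.34×10^-27) = 1.27×10^5 m/s.
r = mv/(qB) = (3.34×10^-27)(1.27×10^5) / [(1×1.60×10^-19)(3.67×10^-3)] = 0.723 m.

r ≈ 0.723 m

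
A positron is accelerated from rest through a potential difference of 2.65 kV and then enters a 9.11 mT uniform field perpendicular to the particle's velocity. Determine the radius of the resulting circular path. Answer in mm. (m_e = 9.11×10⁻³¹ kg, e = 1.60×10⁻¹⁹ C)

r ≈ 19.1 mm

The kinetic energy gained is K = qV = (1×1.60×10^-19)(2650) = 4.24×10^-16 J.
v = √(2K/m) = 3.05×10^7 m/s.
r = mv/(qB) = (9.11×10^-31)(3.05×10^7) / [(1×1.60×10^-19)(9.11×10^-3)] = 0.0191 m.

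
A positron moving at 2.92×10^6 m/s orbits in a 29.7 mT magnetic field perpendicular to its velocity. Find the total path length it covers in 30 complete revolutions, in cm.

r = mv/(qB) = 5.60×10^-4 m, so one revolution covers 2πr = 3.52×10^-3 m.
In 30 revolutions: L = 30·2πr = 0.106 m.

L ≈ 10.6 cm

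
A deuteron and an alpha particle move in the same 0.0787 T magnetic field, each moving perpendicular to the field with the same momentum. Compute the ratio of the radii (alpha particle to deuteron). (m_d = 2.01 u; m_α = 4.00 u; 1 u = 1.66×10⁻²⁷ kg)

r = p/(qB) ⇒ at equal p, r ∝ 1/q.
r_{alpha particle}/r_{deuteron} = 0.500.

ratio ≈ 0.500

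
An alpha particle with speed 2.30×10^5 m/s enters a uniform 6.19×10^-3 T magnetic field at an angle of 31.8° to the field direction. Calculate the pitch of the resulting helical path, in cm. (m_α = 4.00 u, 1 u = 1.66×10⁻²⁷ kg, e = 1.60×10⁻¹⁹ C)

pitch ≈ 412 cm

The velocity component along B is v∥ = v cos31.8° = 1.95×10^5 m/s.
The cyclotron period T = 2πm/(qB) = 2.11×10^-5 s is set by m, q, B alone.
Pitch = v∥·T = (1.95×10^5)(2.11×10^-5) = 4.12 m.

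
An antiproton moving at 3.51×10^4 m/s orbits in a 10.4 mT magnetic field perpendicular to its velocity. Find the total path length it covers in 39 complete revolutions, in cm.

r = mv/(qB) = 0.0352 m, so one revolution covers 2πr = 0.221 m.
In 39 revolutions: L = 39·2πr = 8.63 m.

L ≈ 863 cm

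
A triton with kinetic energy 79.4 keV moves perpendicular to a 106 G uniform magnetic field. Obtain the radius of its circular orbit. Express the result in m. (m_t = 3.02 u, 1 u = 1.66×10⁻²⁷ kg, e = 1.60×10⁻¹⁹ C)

Convert the energy: K = 79.4 keV = 1.27×10^-14 J.
v = √(2K/m) = √(2·1.27×10^-14/5.01×10^-27) = 2.25×10^6 m/s.
r = mv/(qB) = (5.01×10^-27)(2.25×10^6) / [(1×1.60×10^-19)(0.0106)] = 6.65 m.

r ≈ 6.65 m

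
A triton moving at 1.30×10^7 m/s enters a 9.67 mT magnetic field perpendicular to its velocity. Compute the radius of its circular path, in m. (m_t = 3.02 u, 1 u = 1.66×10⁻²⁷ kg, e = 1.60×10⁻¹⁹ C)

The magnetic force provides the centripetal force: qvB = mv²/r, so r = mv/(qB).
r = (5.01×10^-27 kg)(1.30×10^7 m/s) / [(1×1.60×10^-19 C)(9.67×10^-3 T)] = 42.1 m.

r ≈ 42.1 m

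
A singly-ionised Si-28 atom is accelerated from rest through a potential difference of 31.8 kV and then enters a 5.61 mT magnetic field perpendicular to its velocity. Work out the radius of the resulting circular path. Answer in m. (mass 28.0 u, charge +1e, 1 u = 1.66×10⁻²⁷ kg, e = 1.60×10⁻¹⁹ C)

r ≈ 24.2 m

The kinetic energy gained is K = qV = (1×1.60×10^-19)(3.18×10^4) = 5.09×10^-15 J.
v = √(2K/m) = 4.68×10^5 m/s.
r = mv/(qB) = (4.65×10^-26)(4.68×10^5) / [(1×1.60×10^-19)(5.61×10^-3)] = 24.2 m.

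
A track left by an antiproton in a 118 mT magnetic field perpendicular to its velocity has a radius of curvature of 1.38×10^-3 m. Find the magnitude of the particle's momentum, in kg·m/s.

p ≈ 2.61×10^-23 kg·m/s

Since qvB = mv²/r, the momentum p = mv = qBr.
p = (1×1.60×10^-19)(0.118)(1.38×10^-3) = 2.61×10^-23 kg·m/s.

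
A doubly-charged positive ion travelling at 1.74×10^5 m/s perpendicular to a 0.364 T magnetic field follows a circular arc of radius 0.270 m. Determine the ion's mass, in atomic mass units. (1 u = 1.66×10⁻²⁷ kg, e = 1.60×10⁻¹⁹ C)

m ≈ 109 u

qvB = mv²/r ⇒ m = qBr/v.
m = (2×1.60×10^-19)(0.364)(0.270) / (1.74×10^5) = 1.81×10^-25 kg = 109 u.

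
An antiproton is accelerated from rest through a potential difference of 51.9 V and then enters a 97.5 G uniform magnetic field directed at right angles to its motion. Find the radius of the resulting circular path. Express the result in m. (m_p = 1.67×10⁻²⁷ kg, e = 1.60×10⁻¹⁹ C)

The kinetic energy gained is K = qV = (1×1.60×10^-19)(51.9) = 8.30×10^-18 J.
v = √(2K/m) = 9.97×10^4 m/s.
r = mv/(qB) = (1.67×10^-27)(9.97×10^4) / [(1×1.60×10^-19)(9.75×10^-3)] = 0.107 m.

r ≈ 0.107 m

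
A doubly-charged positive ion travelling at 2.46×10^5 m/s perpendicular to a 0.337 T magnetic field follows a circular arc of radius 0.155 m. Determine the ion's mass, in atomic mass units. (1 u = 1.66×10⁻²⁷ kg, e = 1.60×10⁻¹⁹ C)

m ≈ 40.9 u

qvB = mv²/r ⇒ m = qBr/v.
m = (2×1.60×10^-19)(0.337)(0.155) / (2.46×10^5) = 6.79×10^-26 kg = 40.9 u.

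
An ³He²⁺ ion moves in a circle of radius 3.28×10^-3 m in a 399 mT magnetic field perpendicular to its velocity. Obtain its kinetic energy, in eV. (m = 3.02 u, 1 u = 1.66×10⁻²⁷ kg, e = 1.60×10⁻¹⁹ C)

K ≈ 109 eV

v = qBr/m = (2×1.60×10^-19)(0.399)(3.28×10^-3) / (5.01×10^-27) = 8.35×10^4 m/s.
K = ½mv² = 0.5·(5.01×10^-27)·(8.35×10^4)² = 1.75×10^-17 J = 109 eV.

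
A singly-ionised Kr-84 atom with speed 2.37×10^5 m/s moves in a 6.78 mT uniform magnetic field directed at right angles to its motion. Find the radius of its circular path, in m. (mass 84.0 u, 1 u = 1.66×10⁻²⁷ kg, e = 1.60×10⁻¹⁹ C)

r ≈ 30.5 m

The magnetic force provides the centripetal force: qvB = mv²/r, so r = mv/(qB).
r = (1.39×10^-25 kg)(2.37×10^5 m/s) / [(1×1.60×10^-19 C)(6.78×10^-3 T)] = 30.5 m.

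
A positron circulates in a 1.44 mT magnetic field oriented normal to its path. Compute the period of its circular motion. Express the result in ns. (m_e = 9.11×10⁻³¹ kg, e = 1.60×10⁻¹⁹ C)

The cyclotron period is independent of speed: T = 2πm/(qB).
T = 2π(9.11×10^-31) / [(1×1.60×10^-19)(1.44×10^-3)] = 2.48×10^-8 s.

T ≈ 24.8 ns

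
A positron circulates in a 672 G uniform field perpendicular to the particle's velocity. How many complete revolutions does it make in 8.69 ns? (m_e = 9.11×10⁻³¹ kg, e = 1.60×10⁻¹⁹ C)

N = 16

T = 2πm/(qB) = 2π(9.11×10^-31) / [(1×1.60×10^-19)(0.0672)] = 5.3236×10^-10 s.
N = t/T = 8.69×10^-9 / 5.3236×10^-10 ≈ 16.32, so 16 complete revolutions.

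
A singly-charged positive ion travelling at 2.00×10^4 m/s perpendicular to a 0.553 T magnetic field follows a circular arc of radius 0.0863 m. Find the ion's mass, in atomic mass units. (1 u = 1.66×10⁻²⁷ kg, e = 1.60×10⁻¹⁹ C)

m ≈ 230 u

qvB = mv²/r ⇒ m = qBr/v.
m = (1×1.60×10^-19)(0.553)(0.0863) / (2.00×10^4) = 3.82×10^-25 kg = 230 u.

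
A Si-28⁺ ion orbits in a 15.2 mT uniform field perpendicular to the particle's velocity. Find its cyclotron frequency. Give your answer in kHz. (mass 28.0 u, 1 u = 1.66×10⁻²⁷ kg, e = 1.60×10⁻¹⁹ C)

f ≈ 8.33 kHz

f = qB/(2πm) = (1×1.60×10^-19)(0.0152) / [2π(4.65×10^-26)] = 8330 Hz.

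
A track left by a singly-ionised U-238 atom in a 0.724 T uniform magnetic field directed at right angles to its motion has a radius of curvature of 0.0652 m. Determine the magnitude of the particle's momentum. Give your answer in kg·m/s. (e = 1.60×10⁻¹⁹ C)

Since qvB = mv²/r, the momentum p = mv = qBr.
p = (1×1.60×10^-19)(0.724)(0.0652) = 7.55×10^-21 kg·m/s.

p ≈ 7.55×10^-21 kg·m/s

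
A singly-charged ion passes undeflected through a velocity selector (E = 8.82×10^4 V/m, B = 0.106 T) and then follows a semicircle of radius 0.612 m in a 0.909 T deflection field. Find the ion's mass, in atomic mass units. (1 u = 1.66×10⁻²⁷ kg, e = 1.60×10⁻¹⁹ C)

m ≈ 64.4 u

v = E/B₁ = 8.32×10^5 m/s.
From r = mv/(qB₂), m = qB₂r/v = (1×1.60×10^-19)(0.909)(0.612) / (8.32×10^5) = 1.07×10^-25 kg.
In atomic mass units: m = 1.07×10^-25 / 1.66×10^-27 = 64.4 u.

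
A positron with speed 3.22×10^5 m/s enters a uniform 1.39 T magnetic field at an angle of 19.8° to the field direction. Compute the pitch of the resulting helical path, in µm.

pitch ≈ 7.80 µm

The velocity component along B is v∥ = v cos19.8° = 3.03×10^5 m/s.
The cyclotron period T = 2πm/(qB) = 2.57×10^-11 s is set by m, q, B alone.
Pitch = v∥·T = (3.03×10^5)(2.57×10^-11) = 7.80×10^-6 m.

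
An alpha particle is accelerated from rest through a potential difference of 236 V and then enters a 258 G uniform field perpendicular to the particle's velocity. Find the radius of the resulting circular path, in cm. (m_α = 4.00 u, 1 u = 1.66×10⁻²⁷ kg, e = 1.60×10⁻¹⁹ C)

r ≈ 12.1 cm

The kinetic energy gained is K = qV = (2×1.60×10^-19)(236) = 7.55×10^-17 J.
v = √(2K/m) = 1.51×10^5 m/s.
r = mv/(qB) = (6.64×10^-27)(1.51×10^5) / [(2×1.60×10^-19)(0.0258)] = 0.121 m.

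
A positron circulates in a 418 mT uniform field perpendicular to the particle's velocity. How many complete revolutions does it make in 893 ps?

T = 2πm/(qB) = 2π(9.11×10^-31) / [(1×1.60×10^-19)(0.418)] = 8.5586×10^-11 s.
N = t/T = 8.93×10^-10 / 8.5586×10^-11 ≈ 10.43, so 10 complete revolutions.

N = 10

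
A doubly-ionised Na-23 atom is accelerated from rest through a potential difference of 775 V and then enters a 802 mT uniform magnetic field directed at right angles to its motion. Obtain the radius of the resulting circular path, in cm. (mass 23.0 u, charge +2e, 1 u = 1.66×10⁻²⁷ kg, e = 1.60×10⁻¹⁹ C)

The kinetic energy gained is K = qV = (2×1.60×10^-19)(775) = 2.48×10^-16 J.
v = √(2K/m) = 1.14×10^5 m/s.
r = mv/(qB) = (3.82×10^-26)(1.14×10^5) / [(2×1.60×10^-19)(0.802)] = 0.0170 m.

r ≈ 1.70 cm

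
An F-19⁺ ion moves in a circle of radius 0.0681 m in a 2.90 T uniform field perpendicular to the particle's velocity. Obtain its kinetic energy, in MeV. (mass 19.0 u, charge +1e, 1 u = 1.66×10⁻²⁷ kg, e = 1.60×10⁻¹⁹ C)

v = qBr/m = (1×1.60×10^-19)(2.90)(0.0681) / (3.15×10^-26) = 1.00×10^6 m/s.
K = ½mv² = 0.5·(3.15×10^-26)·(1.00×10^6)² = 1.58×10^-14 J = 0.0989 MeV.

K ≈ 0.0989 MeV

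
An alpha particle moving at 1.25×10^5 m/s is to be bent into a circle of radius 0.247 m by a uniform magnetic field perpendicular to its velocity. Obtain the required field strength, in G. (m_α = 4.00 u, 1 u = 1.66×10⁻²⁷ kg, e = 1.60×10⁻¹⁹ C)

qvB = mv²/r gives B = mv/(qr).
B = (6.64×10^-27)(1.25×10^5) / [(2×1.60×10^-19)(0.247)] = 0.0105 T.

B ≈ 105 G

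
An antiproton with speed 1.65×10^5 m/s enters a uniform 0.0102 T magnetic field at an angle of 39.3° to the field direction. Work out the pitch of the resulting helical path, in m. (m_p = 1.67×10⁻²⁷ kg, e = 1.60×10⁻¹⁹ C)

pitch ≈ 0.821 m

The velocity component along B is v∥ = v cos39.3° = 1.28×10^5 m/s.
The cyclotron period T = 2πm/(qB) = 6.43×10^-6 s is set by m, q, B alone.
Pitch = v∥·T = (1.28×10^5)(6.43×10^-6) = 0.821 m.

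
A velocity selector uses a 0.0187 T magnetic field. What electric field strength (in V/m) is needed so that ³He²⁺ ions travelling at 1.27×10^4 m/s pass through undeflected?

E ≈ 237 V/m

qE = qvB ⇒ E = vB = (1.27×10^4)(0.0187) = 237 V/m.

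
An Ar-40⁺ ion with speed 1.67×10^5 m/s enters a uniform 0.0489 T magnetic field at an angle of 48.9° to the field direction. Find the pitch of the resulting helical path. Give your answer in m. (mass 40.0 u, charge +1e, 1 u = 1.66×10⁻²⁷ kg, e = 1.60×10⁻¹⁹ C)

pitch ≈ 5.85 m

The velocity component along B is v∥ = v cos48.9° = 1.10×10^5 m/s.
The cyclotron period T = 2πm/(qB) = 5.33×10^-5 s is set by m, q, B alone.
Pitch = v∥·T = (1.10×10^5)(5.33×10^-5) = 5.85 m.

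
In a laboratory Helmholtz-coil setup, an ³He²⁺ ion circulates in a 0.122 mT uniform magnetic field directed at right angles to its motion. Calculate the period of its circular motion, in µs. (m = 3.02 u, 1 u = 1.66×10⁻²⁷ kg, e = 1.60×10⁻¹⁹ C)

The cyclotron period is independent of speed: T = 2πm/(qB).
T = 2π(5.01×10^-27) / [(2×1.60×10^-19)(1.22×10^-4)] = 8.07×10^-4 s.

T ≈ 807 µs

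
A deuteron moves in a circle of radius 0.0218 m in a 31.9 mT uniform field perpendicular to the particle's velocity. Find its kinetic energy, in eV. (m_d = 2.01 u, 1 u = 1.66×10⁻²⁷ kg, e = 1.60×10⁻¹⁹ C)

v = qBr/m = (1×1.60×10^-19)(0.0319)(0.0218) / (3.34×10^-27) = 3.33×10^4 m/s.
K = ½mv² = 0.5·(3.34×10^-27)·(3.33×10^4)² = 1.86×10^-18 J = 11.6 eV.

K ≈ 11.6 eV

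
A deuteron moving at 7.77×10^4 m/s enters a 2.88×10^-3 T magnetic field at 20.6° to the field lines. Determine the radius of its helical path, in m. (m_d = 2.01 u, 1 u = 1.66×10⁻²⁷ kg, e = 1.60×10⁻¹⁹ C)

Only the perpendicular component v⊥ = v sin20.6° = 2.73×10^4 m/s is bent by the field.
r = m v⊥ /(qB) = (3.34×10^-27)(2.73×10^4) / [(1×1.60×10^-19)(2.88×10^-3)] = 0.198 m.

r ≈ 0.198 m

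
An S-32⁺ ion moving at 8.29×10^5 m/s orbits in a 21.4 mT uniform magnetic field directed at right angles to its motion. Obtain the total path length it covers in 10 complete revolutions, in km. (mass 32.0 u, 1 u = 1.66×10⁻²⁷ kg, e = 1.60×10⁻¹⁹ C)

L ≈ 0.808 km

r = mv/(qB) = 12.9 m, so one revolution covers 2πr = 80.8 m.
In 10 revolutions: L = 10·2πr = 808 m.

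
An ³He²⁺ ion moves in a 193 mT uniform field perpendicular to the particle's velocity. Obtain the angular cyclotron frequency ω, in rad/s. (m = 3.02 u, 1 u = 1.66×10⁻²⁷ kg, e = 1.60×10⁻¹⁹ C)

ω = qB/m = (2×1.60×10^-19)(0.193) / (5.01×10^-27) = 1.23×10^7 rad/s.

ω ≈ 1.23×10^7 rad/s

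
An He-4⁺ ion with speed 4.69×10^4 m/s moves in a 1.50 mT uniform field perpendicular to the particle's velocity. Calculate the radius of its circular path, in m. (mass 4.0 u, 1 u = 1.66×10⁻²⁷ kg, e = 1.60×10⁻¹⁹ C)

r ≈ 1.30 m

The magnetic force provides the centripetal force: qvB = mv²/r, so r = mv/(qB).
r = (6.64×10^-27 kg)(4.69×10^4 m/s) / [(1×1.60×10^-19 C)(1.50×10^-3 T)] = 1.30 m.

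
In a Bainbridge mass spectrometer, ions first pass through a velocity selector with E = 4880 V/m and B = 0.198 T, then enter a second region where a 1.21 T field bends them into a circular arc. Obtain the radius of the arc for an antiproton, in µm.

The selector passes v = E/B = 4880/0.198 = 2.46×10^4 m/s.
In the deflection region, r = mv/(qB₂) = (1.67×10^-27)(2.46×10^4) / [(1×1.60×10^-19)(1.21)] = 2.13×10^-4 m.

r ≈ 213 µm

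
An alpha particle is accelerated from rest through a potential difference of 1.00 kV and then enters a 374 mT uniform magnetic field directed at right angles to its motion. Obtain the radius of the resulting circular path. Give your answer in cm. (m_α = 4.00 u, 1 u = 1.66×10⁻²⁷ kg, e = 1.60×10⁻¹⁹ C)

The kinetic energy gained is K = qV = (2×1.60×10^-19)(1000) = 3.20×10^-16 J.
v = √(2K/m) = 3.10×10^5 m/s.
r = mv/(qB) = (6.64×10^-27)(3.10×10^5) / [(2×1.60×10^-19)(0.374)] = 0.0172 m.

r ≈ 1.72 cm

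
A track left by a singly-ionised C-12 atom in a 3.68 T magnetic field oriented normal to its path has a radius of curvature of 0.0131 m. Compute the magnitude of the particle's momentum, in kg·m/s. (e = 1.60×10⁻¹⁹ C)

p ≈ 7.71×10^-21 kg·m/s

Since qvB = mv²/r, the momentum p = mv = qBr.
p = (1×1.60×10^-19)(3.68)(0.0131) = 7.71×10^-21 kg·m/s.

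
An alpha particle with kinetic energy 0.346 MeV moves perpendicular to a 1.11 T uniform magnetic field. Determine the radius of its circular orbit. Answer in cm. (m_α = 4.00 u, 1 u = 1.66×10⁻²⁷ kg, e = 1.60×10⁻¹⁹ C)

r ≈ 7.63 cm

Convert the energy: K = 0.346 MeV = 5.54×10^-14 J.
v = √(2K/m) = √(2·5.54×10^-14/6.64×10^-27) = 4.08×10^6 m/s.
r = mv/(qB) = (6.64×10^-27)(4.08×10^6) / [(2×1.60×10^-19)(1.11)] = 0.0763 m.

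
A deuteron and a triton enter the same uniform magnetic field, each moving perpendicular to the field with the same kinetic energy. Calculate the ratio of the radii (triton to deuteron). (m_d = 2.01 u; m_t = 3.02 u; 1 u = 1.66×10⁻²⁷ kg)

r = √(2mK)/(qB) ⇒ at equal K, r ∝ √m/q.
r_{triton}/r_{deuteron} = 1.23.

ratio ≈ 1.23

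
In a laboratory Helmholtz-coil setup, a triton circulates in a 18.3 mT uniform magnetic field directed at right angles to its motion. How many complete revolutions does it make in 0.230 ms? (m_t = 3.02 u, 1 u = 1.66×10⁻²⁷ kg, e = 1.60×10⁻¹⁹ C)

N = 21

T = 2πm/(qB) = 2π(5.0132×10^-27) / [(1×1.60×10^-19)(0.0183)] = 1.0758×10^-5 s.
N = t/T = 2.30×10^-4 / 1.0758×10^-5 ≈ 21.38, so 21 complete revolutions.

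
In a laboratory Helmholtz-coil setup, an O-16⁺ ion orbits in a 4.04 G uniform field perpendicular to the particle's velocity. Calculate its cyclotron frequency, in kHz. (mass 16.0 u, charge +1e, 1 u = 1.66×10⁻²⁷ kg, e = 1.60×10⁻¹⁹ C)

f = qB/(2πm) = (1×1.60×10^-19)(4.04×10^-4) / [2π(2.66×10^-26)] = 387 Hz.

f ≈ 0.387 kHz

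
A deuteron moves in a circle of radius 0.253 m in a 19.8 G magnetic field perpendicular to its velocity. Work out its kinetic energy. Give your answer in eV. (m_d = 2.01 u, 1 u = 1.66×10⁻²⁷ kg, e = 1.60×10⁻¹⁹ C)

K ≈ 6.02 eV

v = qBr/m = (1×1.60×10^-19)(1.98×10^-3)(0.253) / (3.34×10^-27) = 2.40×10^4 m/s.
K = ½mv² = 0.5·(3.34×10^-27)·(2.40×10^4)² = 9.63×10^-19 J = 6.02 eV.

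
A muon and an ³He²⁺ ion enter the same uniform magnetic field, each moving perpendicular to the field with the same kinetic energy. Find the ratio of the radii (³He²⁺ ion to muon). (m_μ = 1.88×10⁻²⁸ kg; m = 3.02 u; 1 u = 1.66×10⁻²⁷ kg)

r = √(2mK)/(qB) ⇒ at equal K, r ∝ √m/q.
r_{³He²⁺ ion}/r_{muon} = 2.58.

ratio ≈ 2.58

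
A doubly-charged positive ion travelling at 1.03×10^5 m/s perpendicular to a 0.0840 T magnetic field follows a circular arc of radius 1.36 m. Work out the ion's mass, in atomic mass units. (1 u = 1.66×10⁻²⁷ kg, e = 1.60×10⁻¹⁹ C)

qvB = mv²/r ⇒ m = qBr/v.
m = (2×1.60×10^-19)(0.0840)(1.36) / (1.03×10^5) = 3.55×10^-25 kg = 214 u.

m ≈ 214 u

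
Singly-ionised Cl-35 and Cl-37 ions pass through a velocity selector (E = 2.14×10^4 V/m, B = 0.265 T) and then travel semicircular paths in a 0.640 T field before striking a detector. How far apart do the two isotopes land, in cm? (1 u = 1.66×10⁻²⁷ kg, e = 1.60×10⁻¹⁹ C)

Δd ≈ 0.524 cm

Both emerge at v = E/B₁ = 8.08×10^4 m/s.
r = mv/(qB₂), so r₁ = 0.04582 m and r₂ = 0.04844 m, giving Δr = 2.62×10^-3 m.
After a semicircle each ion lands a diameter 2r from the entry slit, so the separation is 2Δr = 5.24×10^-3 m.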